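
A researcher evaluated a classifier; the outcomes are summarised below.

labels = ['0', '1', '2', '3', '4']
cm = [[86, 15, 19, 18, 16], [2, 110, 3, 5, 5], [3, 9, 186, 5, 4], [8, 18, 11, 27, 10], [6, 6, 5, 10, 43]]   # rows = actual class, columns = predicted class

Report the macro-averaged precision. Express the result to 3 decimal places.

Per-class precision (TP/(TP+FP)):
  0: TP=86, FP=2+3+8+6=19 → 86/105 = 0.8190
  1: TP=110, FP=15+9+18+6=48 → 110/158 = 0.6962
  2: TP=186, FP=19+3+11+5=38 → 186/224 = 0.8304
  3: TP=27, FP=18+5+5+10=38 → 27/65 = 0.4154
  4: TP=43, FP=16+5+4+10=35 → 43/78 = 0.5513
Macro-precision = mean = (0.8190 + 0.6962 + 0.8304 + 0.4154 + 0.5513) / 5 = 0.662

0.662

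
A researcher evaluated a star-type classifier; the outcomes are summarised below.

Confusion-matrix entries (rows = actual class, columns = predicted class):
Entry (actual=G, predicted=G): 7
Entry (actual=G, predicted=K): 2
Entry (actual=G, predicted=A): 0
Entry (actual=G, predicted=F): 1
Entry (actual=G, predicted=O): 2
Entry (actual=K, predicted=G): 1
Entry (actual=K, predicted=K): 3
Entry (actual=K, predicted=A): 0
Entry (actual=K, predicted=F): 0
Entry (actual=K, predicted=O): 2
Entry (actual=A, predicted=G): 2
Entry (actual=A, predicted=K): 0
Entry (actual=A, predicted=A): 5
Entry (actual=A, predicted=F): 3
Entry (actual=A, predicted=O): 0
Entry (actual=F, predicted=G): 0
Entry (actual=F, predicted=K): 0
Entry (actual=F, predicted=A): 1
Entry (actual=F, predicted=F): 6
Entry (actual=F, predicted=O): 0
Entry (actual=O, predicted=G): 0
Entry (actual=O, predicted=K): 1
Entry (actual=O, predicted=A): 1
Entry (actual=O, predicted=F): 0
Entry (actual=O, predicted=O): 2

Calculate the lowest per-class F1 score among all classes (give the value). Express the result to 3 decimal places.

0.400

Per-class F1 score (2·TP/(2·TP+FP+FN)):
  G: TP=7, FP=1+2+0+0=3, FN=2+0+1+2=5 → 14/22 = 0.6364
  K: TP=3, FP=2+0+0+1=3, FN=1+0+0+2=3 → 6/12 = 0.5000
  A: TP=5, FP=0+0+1+1=2, FN=2+0+3+0=5 → 10/17 = 0.5882
  F: TP=6, FP=1+0+3+0=4, FN=0+0+1+0=1 → 12/17 = 0.7059
  O: TP=2, FP=2+2+0+0=4, FN=0+1+1+0=2 → 4/10 = 0.4000
Lowest is class 'O' with F1 score = 0.400.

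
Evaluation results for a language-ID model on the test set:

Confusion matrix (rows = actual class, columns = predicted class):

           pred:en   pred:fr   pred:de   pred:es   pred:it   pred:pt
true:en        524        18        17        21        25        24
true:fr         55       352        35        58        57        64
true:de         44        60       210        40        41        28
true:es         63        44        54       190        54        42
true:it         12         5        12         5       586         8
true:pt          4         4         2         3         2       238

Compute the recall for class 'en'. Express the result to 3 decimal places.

0.833

One-vs-rest for 'en': TP = diagonal; FP = other classes predicted 'en'; FN = 'en' predicted as other.
recall = TP/(TP+FN).
en: TP=524, FN=18+17+21+25+24=105 → 524/629 = 0.8331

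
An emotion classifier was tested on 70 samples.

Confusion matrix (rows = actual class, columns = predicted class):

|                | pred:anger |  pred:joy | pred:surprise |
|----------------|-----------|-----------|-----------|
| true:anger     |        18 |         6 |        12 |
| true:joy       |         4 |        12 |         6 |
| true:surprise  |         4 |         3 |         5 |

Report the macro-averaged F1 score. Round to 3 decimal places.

Per-class F1 score (2·TP/(2·TP+FP+FN)):
  anger: TP=18, FP=4+4=8, FN=6+12=18 → 36/62 = 0.5806
  joy: TP=12, FP=6+3=9, FN=4+6=10 → 24/43 = 0.5581
  surprise: TP=5, FP=12+6=18, FN=4+3=7 → 10/35 = 0.2857
Macro-F1 score = mean = (0.5806 + 0.5581 + 0.2857) / 3 = 0.475

0.475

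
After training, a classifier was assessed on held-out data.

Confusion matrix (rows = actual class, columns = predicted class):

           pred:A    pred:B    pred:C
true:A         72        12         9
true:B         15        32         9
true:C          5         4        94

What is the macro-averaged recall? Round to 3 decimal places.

0.753

Per-class recall (TP/(TP+FN)):
  A: TP=72, FN=12+9=21 → 72/93 = 0.7742
  B: TP=32, FN=15+9=24 → 32/56 = 0.5714
  C: TP=94, FN=5+4=9 → 94/103 = 0.9126
Macro-recall = mean = (0.7742 + 0.5714 + 0.9126) / 3 = 0.753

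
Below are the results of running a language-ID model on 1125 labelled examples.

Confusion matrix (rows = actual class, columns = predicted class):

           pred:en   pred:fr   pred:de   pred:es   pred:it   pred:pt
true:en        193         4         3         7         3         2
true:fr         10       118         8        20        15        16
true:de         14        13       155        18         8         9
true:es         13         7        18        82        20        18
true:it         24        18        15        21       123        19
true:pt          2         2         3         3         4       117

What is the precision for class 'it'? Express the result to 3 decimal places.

Treat 'it' as positive and all other classes as negative.
precision = TP/(TP+FP).
it: TP=123, FP=3+15+8+20+4=50 → 123/173 = 0.7110

0.711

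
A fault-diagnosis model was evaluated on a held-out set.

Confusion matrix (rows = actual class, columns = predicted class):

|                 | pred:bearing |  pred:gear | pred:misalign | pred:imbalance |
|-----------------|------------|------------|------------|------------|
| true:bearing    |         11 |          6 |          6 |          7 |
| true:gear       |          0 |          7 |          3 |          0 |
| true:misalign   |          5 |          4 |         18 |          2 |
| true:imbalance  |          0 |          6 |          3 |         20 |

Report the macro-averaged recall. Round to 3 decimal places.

0.594

Per-class recall (TP/(TP+FN)):
  bearing: TP=11, FN=6+6+7=19 → 11/30 = 0.3667
  gear: TP=7, FN=0+3+0=3 → 7/10 = 0.7000
  misalign: TP=18, FN=5+4+2=11 → 18/29 = 0.6207
  imbalance: TP=20, FN=0+6+3=9 → 20/29 = 0.6897
Macro-recall = mean = (0.3667 + 0.7000 + 0.6207 + 0.6897) / 4 = 0.594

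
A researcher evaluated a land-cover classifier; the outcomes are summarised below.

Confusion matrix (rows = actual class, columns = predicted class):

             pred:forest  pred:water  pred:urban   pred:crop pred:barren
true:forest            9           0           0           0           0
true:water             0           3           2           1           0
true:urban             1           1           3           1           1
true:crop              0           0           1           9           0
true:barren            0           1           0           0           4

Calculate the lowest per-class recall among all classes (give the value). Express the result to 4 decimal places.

Per-class recall (TP/(TP+FN)):
  forest: TP=9, FN=0+0+0+0=0 → 9/9 = 1.00000
  water: TP=3, FN=0+2+1+0=3 → 3/6 = 0.50000
  urban: TP=3, FN=1+1+1+1=4 → 3/7 = 0.42857
  crop: TP=9, FN=0+0+1+0=1 → 9/10 = 0.90000
  barren: TP=4, FN=0+1+0+0=1 → 4/5 = 0.80000
Lowest is class 'urban' with recall = 0.4286.

0.4286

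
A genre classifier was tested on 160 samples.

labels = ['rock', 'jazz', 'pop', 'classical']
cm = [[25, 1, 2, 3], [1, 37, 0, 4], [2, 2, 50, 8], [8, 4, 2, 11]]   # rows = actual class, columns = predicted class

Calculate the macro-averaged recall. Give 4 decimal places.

Per-class recall (TP/(TP+FN)):
  rock: TP=25, FN=1+2+3=6 → 25/31 = 0.80645
  jazz: TP=37, FN=1+0+4=5 → 37/42 = 0.88095
  pop: TP=50, FN=2+2+8=12 → 50/62 = 0.80645
  classical: TP=11, FN=8+4+2=14 → 11/25 = 0.44000
Macro-recall = mean = (0.80645 + 0.88095 + 0.80645 + 0.44000) / 4 = 0.7335

0.7335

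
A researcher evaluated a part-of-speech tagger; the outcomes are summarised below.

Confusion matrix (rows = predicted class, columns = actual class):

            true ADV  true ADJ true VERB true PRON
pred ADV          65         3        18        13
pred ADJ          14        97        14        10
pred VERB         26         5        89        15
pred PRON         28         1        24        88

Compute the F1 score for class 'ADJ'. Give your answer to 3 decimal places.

0.805

F1 score = 2·TP/(2·TP+FP+FN).
ADJ: TP=97, FP=14+14+10=38, FN=3+5+1=9 → 194/241 = 0.8050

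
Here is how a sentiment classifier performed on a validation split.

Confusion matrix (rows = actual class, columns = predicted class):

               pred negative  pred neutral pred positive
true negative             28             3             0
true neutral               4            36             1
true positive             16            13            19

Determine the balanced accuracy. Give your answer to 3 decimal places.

Balanced accuracy = mean of per-class recall.
  negative: recall = 28/31 = 0.9032
  neutral: recall = 36/41 = 0.8780
  positive: recall = 19/48 = 0.3958
Mean = (0.9032 + 0.8780 + 0.3958) / 3 = 0.726

0.726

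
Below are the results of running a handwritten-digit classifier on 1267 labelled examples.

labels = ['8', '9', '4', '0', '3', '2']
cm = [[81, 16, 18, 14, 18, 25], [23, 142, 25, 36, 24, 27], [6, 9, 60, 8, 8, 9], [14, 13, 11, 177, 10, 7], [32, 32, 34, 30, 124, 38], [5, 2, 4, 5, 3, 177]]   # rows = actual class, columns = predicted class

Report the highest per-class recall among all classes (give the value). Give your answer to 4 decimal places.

Per-class recall (TP/(TP+FN)):
  8: TP=81, FN=16+18+14+18+25=91 → 81/172 = 0.47093
  9: TP=142, FN=23+25+36+24+27=135 → 142/277 = 0.51264
  4: TP=60, FN=6+9+8+8+9=40 → 60/100 = 0.60000
  0: TP=177, FN=14+13+11+10+7=55 → 177/232 = 0.76293
  3: TP=124, FN=32+32+34+30+38=166 → 124/290 = 0.42759
  2: TP=177, FN=5+2+4+5+3=19 → 177/196 = 0.90306
Highest is class '2' with recall = 0.9031.

0.9031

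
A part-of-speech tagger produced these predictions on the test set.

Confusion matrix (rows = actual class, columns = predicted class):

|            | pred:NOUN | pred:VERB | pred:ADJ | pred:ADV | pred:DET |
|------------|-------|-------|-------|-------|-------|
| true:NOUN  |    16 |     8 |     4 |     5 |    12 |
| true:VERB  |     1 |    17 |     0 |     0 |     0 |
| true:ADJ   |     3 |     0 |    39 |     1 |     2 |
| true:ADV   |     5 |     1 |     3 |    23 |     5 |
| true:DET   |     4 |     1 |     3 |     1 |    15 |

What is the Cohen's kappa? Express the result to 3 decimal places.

Observed agreement pₒ = trace/N = 110/169 = 0.6509
Expected agreement pₑ = Σ (rowᵢ·colᵢ)/N² = (45·29 + 18·27 + 45·49 + 37·30 + 24·34)/169² = 0.2073
κ = (pₒ − pₑ)/(1 − pₑ) = (0.6509 − 0.2073)/(1 − 0.2073) = 0.560

0.560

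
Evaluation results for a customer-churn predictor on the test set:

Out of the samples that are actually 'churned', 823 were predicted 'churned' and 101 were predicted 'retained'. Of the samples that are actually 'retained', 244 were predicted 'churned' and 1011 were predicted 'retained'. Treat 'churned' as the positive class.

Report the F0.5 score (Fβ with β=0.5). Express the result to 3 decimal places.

Fβ = (1+β²)·TP / ((1+β²)·TP + β²·FN + FP), with β²=1/4
= 1.25·823 / (1.25·823 + 0.25·101 + 244) = 0.793

0.793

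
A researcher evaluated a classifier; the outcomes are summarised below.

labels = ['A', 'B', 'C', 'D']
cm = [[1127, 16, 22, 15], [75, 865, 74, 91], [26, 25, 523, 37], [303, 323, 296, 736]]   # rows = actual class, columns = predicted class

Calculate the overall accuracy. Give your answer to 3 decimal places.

0.714

Accuracy = trace / total = (1127+865+523+736=3251) / 4554 = 3251/4554 = 0.714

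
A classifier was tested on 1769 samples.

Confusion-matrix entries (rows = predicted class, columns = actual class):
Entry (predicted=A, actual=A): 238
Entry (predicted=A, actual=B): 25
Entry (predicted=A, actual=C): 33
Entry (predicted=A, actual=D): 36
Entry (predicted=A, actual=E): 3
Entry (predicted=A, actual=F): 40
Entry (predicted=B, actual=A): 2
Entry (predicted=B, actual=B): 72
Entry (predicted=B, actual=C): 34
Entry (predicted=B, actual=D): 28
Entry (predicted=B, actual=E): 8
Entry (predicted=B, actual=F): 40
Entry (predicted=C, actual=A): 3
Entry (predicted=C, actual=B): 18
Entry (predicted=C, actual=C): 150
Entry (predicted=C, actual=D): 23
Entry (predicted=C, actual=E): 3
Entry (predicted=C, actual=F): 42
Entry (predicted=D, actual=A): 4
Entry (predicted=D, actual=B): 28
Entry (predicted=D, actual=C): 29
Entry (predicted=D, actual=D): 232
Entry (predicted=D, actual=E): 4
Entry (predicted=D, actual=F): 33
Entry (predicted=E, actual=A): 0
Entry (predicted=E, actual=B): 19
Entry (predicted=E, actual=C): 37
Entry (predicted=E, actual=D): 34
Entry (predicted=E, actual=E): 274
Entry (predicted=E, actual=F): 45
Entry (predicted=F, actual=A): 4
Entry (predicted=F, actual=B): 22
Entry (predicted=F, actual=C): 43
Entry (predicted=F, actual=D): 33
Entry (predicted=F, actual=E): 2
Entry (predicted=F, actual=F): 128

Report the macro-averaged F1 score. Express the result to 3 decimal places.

0.595

Per-class F1 score (2·TP/(2·TP+FP+FN)):
  A: TP=238, FP=25+33+36+3+40=137, FN=2+3+4+0+4=13 → 476/626 = 0.7604
  B: TP=72, FP=2+34+28+8+40=112, FN=25+18+28+19+22=112 → 144/368 = 0.3913
  C: TP=150, FP=3+18+23+3+42=89, FN=33+34+29+37+43=176 → 300/565 = 0.5310
  D: TP=232, FP=4+28+29+4+33=98, FN=36+28+23+34+33=154 → 464/716 = 0.6480
  E: TP=274, FP=0+19+37+34+45=135, FN=3+8+3+4+2=20 → 548/703 = 0.7795
  F: TP=128, FP=4+22+43+33+2=104, FN=40+40+42+33+45=200 → 256/560 = 0.4571
Macro-F1 score = mean = (0.7604 + 0.3913 + 0.5310 + 0.6480 + 0.7795 + 0.4571) / 6 = 0.595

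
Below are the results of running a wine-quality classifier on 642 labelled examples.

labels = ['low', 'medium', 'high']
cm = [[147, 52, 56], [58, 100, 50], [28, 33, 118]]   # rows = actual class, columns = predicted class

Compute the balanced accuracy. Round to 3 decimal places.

0.572

Balanced accuracy = mean of per-class recall.
  low: recall = 147/255 = 0.5765
  medium: recall = 100/208 = 0.4808
  high: recall = 118/179 = 0.6592
Mean = (0.5765 + 0.4808 + 0.6592) / 3 = 0.572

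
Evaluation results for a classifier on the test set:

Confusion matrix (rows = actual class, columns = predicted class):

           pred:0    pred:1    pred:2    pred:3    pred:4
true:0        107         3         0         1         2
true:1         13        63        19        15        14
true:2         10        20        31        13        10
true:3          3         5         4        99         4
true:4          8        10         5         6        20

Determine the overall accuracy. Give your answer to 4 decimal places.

0.6598

Accuracy = trace / total = (107+63+31+99+20=320) / 485 = 320/485 = 0.6598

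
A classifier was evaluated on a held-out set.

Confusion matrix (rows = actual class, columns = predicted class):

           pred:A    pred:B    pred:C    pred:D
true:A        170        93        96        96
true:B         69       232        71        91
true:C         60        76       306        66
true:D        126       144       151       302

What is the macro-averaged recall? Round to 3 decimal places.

0.474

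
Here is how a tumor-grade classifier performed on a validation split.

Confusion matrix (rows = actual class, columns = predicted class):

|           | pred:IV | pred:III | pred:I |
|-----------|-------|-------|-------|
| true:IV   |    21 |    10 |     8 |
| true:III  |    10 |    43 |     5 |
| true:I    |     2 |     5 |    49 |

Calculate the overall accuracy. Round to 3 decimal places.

Accuracy = trace / total = (21+43+49=113) / 153 = 113/153 = 0.739

0.739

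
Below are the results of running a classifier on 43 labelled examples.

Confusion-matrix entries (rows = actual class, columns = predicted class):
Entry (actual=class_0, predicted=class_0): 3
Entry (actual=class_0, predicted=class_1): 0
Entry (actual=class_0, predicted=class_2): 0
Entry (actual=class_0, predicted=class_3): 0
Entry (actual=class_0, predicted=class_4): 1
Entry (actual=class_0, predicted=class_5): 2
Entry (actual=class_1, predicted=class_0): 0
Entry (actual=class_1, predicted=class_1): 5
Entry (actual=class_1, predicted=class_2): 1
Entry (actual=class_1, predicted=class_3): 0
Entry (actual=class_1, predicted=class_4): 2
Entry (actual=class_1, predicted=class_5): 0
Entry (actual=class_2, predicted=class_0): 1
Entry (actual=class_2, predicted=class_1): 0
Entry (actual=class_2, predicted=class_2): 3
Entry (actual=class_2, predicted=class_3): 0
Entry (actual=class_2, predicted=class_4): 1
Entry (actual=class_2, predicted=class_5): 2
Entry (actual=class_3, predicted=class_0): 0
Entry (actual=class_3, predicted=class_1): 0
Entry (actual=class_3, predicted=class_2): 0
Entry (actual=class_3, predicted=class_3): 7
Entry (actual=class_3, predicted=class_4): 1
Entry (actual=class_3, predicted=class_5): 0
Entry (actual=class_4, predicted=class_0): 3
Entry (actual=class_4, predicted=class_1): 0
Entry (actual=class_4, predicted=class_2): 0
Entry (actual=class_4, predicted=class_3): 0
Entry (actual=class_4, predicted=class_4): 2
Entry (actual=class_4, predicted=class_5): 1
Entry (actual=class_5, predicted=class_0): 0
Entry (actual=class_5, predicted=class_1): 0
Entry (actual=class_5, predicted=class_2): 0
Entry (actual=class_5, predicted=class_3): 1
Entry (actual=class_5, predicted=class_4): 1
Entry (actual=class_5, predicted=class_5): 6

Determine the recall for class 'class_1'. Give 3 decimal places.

0.625

recall = TP/(TP+FN).
class_1: TP=5, FN=0+1+0+2+0=3 → 5/8 = 0.6250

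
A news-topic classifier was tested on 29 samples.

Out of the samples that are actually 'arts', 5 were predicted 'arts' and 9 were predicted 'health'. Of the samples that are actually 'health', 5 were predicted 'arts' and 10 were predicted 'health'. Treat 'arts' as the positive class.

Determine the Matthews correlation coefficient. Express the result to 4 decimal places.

MCC = (TP·TN − FP·FN) / √((TP+FP)(TP+FN)(TN+FP)(TN+FN))
Numerator = 5·10 − 5·9 = 5
Denominator = √(10·14·15·19) = √39900 = 199.7498
MCC = 5 / 199.7498 = 0.0250

0.0250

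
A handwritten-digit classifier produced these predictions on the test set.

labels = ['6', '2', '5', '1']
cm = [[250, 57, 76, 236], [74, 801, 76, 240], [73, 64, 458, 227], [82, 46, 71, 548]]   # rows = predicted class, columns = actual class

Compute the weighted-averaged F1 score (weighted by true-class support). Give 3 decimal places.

Per-class F1 score (2·TP/(2·TP+FP+FN)):
  6: TP=250, FP=57+76+236=369, FN=74+73+82=229 → 500/1098 = 0.4554
  2: TP=801, FP=74+76+240=390, FN=57+64+46=167 → 1602/2159 = 0.7420
  5: TP=458, FP=73+64+227=364, FN=76+76+71=223 → 916/1503 = 0.6094
  1: TP=548, FP=82+46+71=199, FN=236+240+227=703 → 1096/1998 = 0.5485
Weighted-F1 score = Σ (supportᵢ/N)·F1 scoreᵢ with N=3379: (479/3379)·0.4554 + (968/3379)·0.7420 + (681/3379)·0.6094 + (1251/3379)·0.5485 = 0.603

0.603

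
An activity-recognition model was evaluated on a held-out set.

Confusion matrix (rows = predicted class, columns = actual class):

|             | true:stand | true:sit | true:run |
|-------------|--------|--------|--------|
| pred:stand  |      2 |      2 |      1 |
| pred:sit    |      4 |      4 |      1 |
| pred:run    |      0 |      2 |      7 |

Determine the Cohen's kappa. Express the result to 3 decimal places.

0.335

Observed agreement pₒ = trace/N = 13/23 = 0.5652
Expected agreement pₑ = Σ (rowᵢ·colᵢ)/N² = (6·5 + 8·9 + 9·9)/23² = 0.3459
κ = (pₒ − pₑ)/(1 − pₑ) = (0.5652 − 0.3459)/(1 − 0.3459) = 0.335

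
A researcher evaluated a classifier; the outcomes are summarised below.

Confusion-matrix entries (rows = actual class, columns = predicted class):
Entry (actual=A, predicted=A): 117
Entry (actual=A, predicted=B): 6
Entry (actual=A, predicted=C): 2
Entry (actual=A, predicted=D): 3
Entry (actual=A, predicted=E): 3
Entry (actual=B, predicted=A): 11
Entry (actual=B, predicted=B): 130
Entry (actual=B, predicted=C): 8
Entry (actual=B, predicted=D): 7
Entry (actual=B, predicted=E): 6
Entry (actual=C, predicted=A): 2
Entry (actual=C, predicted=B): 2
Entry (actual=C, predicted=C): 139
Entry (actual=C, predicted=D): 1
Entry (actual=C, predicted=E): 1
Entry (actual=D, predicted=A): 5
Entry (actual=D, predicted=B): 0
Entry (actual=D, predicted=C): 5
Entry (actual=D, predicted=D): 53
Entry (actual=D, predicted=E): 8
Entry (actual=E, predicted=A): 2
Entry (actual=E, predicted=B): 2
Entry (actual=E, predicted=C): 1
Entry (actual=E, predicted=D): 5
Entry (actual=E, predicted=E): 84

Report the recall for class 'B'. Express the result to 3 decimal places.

Treat 'B' as positive and all other classes as negative.
recall = TP/(TP+FN).
B: TP=130, FN=11+8+7+6=32 → 130/162 = 0.8025

0.802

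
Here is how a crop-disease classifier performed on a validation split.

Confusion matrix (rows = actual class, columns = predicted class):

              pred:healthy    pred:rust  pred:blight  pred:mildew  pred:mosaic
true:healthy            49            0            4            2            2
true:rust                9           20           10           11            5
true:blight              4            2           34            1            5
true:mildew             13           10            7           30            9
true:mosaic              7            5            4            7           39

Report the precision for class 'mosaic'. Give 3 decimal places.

0.650

One-vs-rest for 'mosaic': TP = diagonal; FP = other classes predicted 'mosaic'; FN = 'mosaic' predicted as other.
precision = TP/(TP+FP).
mosaic: TP=39, FP=2+5+5+9=21 → 39/60 = 0.6500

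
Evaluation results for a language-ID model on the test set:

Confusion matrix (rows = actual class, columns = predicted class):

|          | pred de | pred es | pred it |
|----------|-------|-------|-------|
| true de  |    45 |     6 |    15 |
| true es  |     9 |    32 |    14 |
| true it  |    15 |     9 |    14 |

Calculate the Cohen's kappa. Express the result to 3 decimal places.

Observed agreement pₒ = trace/N = 91/159 = 0.5723
Expected agreement pₑ = Σ (rowᵢ·colᵢ)/N² = (66·69 + 55·47 + 38·43)/159² = 0.3470
κ = (pₒ − pₑ)/(1 − pₑ) = (0.5723 − 0.3470)/(1 − 0.3470) = 0.345

0.345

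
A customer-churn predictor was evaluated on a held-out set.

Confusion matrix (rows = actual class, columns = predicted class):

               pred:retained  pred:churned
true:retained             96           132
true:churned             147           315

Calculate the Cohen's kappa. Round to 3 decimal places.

0.101

Observed agreement pₒ = trace/N = 411/690 = 0.5957
Expected agreement pₑ = Σ (rowᵢ·colᵢ)/N² = (228·243 + 462·447)/690² = 0.5501
κ = (pₒ − pₑ)/(1 − pₑ) = (0.5957 − 0.5501)/(1 − 0.5501) = 0.101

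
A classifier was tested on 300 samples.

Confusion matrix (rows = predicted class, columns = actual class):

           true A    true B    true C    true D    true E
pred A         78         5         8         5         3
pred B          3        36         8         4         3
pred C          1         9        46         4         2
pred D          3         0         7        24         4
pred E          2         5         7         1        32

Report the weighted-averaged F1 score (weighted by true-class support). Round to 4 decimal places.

0.7164

Per-class F1 score (2·TP/(2·TP+FP+FN)):
  A: TP=78, FP=5+8+5+3=21, FN=3+1+3+2=9 → 156/186 = 0.83871
  B: TP=36, FP=3+8+4+3=18, FN=5+9+0+5=19 → 72/109 = 0.66055
  C: TP=46, FP=1+9+4+2=16, FN=8+8+7+7=30 → 92/138 = 0.66667
  D: TP=24, FP=3+0+7+4=14, FN=5+4+4+1=14 → 48/76 = 0.63158
  E: TP=32, FP=2+5+7+1=15, FN=3+3+2+4=12 → 64/91 = 0.70330
Weighted-F1 score = Σ (supportᵢ/N)·F1 scoreᵢ with N=300: (87/300)·0.83871 + (55/300)·0.66055 + (76/300)·0.66667 + (38/300)·0.63158 + (44/300)·0.70330 = 0.7164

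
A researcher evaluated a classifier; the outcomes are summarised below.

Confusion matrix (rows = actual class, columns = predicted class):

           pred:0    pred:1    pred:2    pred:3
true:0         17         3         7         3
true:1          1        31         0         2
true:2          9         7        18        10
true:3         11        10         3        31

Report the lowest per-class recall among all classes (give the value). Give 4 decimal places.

Per-class recall (TP/(TP+FN)):
  0: TP=17, FN=3+7+3=13 → 17/30 = 0.56667
  1: TP=31, FN=1+0+2=3 → 31/34 = 0.91176
  2: TP=18, FN=9+7+10=26 → 18/44 = 0.40909
  3: TP=31, FN=11+10+3=24 → 31/55 = 0.56364
Lowest is class '2' with recall = 0.4091.

0.4091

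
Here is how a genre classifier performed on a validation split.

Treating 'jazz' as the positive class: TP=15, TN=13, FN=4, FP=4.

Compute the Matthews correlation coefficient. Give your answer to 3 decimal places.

0.554

MCC = (TP·TN − FP·FN) / √((TP+FP)(TP+FN)(TN+FP)(TN+FN))
Numerator = 15·13 − 4·4 = 179
Denominator = √(19·19·17·17) = √104329 = 323.0000
MCC = 179 / 323.0000 = 0.554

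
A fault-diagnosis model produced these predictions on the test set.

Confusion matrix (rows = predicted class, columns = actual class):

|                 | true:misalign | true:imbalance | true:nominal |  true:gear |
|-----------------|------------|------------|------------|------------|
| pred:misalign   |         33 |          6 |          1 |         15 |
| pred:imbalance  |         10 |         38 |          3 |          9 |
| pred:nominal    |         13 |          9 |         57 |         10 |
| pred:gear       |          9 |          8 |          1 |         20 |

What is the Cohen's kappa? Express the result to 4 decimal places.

Observed agreement pₒ = trace/N = 148/242 = 0.61157
Expected agreement pₑ = Σ (rowᵢ·colᵢ)/N² = (65·55 + 61·60 + 62·89 + 54·38)/242² = 0.25280
κ = (pₒ − pₑ)/(1 − pₑ) = (0.61157 − 0.25280)/(1 − 0.25280) = 0.4802

0.4802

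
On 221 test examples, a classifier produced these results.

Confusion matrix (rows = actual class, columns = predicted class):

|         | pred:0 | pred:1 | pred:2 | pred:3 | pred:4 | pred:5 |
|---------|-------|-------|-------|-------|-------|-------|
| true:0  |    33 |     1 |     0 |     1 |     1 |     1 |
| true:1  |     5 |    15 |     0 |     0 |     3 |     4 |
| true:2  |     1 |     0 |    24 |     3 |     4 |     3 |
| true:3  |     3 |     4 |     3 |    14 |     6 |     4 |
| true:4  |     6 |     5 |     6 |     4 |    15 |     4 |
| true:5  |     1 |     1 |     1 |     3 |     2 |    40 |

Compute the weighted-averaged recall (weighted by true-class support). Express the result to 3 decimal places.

0.638

Per-class recall (TP/(TP+FN)):
  0: TP=33, FN=1+0+1+1+1=4 → 33/37 = 0.8919
  1: TP=15, FN=5+0+0+3+4=12 → 15/27 = 0.5556
  2: TP=24, FN=1+0+3+4+3=11 → 24/35 = 0.6857
  3: TP=14, FN=3+4+3+6+4=20 → 14/34 = 0.4118
  4: TP=15, FN=6+5+6+4+4=25 → 15/40 = 0.3750
  5: TP=40, FN=1+1+1+3+2=8 → 40/48 = 0.8333
Weighted-recall = Σ (supportᵢ/N)·recallᵢ with N=221: (37/221)·0.8919 + (27/221)·0.5556 + (35/221)·0.6857 + (34/221)·0.4118 + (40/221)·0.3750 + (48/221)·0.8333 = 0.638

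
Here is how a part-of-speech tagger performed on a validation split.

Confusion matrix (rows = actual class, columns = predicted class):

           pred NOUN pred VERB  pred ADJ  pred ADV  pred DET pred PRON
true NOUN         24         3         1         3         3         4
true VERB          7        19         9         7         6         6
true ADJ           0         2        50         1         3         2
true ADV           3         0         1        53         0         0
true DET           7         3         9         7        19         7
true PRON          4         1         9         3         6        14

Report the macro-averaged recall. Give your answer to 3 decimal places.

Per-class recall (TP/(TP+FN)):
  NOUN: TP=24, FN=3+1+3+3+4=14 → 24/38 = 0.6316
  VERB: TP=19, FN=7+9+7+6+6=35 → 19/54 = 0.3519
  ADJ: TP=50, FN=0+2+1+3+2=8 → 50/58 = 0.8621
  ADV: TP=53, FN=3+0+1+0+0=4 → 53/57 = 0.9298
  DET: TP=19, FN=7+3+9+7+7=33 → 19/52 = 0.3654
  PRON: TP=14, FN=4+1+9+3+6=23 → 14/37 = 0.3784
Macro-recall = mean = (0.6316 + 0.3519 + 0.8621 + 0.9298 + 0.3654 + 0.3784) / 6 = 0.587

0.587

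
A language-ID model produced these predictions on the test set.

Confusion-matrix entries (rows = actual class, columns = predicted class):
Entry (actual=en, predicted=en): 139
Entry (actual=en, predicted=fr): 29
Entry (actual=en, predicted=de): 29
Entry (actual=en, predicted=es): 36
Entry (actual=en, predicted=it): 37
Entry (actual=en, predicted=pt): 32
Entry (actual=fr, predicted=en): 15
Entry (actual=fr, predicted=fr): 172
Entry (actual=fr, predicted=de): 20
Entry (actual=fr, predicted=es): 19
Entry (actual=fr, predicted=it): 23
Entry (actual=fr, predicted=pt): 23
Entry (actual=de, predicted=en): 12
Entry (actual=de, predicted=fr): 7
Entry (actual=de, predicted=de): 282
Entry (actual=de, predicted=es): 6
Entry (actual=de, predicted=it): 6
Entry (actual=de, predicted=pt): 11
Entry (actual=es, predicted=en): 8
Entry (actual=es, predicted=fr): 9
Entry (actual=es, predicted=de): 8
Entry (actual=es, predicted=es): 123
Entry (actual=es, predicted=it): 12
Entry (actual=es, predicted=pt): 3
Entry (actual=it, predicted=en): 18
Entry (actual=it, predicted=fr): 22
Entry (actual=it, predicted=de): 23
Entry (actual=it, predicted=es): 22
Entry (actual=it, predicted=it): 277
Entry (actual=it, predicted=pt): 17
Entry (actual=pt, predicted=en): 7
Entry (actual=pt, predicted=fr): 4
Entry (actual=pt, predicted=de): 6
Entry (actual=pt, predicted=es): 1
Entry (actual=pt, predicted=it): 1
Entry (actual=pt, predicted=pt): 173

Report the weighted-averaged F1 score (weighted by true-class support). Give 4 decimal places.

0.7075

Per-class F1 score (2·TP/(2·TP+FP+FN)):
  en: TP=139, FP=15+12+8+18+7=60, FN=29+29+36+37+32=163 → 278/501 = 0.55489
  fr: TP=172, FP=29+7+9+22+4=71, FN=15+20+19+23+23=100 → 344/515 = 0.66796
  de: TP=282, FP=29+20+8+23+6=86, FN=12+7+6+6+11=42 → 564/692 = 0.81503
  es: TP=123, FP=36+19+6+22+1=84, FN=8+9+8+12+3=40 → 246/370 = 0.66486
  it: TP=277, FP=37+23+6+12+1=79, FN=18+22+23+22+17=102 → 554/735 = 0.75374
  pt: TP=173, FP=32+23+11+3+17=86, FN=7+4+6+1+1=19 → 346/451 = 0.76718
Weighted-F1 score = Σ (supportᵢ/N)·F1 scoreᵢ with N=1632: (302/1632)·0.55489 + (272/1632)·0.66796 + (324/1632)·0.81503 + (163/1632)·0.66486 + (379/1632)·0.75374 + (192/1632)·0.76718 = 0.7075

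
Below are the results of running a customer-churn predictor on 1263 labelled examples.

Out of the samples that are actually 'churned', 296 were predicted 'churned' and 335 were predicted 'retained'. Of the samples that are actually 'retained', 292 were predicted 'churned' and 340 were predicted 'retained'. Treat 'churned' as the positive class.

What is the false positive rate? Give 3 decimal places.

FPR = FP/(FP+TN) = 292/(292+340) = 0.462

0.462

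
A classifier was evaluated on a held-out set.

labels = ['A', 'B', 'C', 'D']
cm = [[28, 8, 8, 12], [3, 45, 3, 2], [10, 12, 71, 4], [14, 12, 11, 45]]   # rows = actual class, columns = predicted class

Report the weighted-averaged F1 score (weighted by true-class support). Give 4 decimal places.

0.6539

Per-class F1 score (2·TP/(2·TP+FP+FN)):
  A: TP=28, FP=3+10+14=27, FN=8+8+12=28 → 56/111 = 0.50450
  B: TP=45, FP=8+12+12=32, FN=3+3+2=8 → 90/130 = 0.69231
  C: TP=71, FP=8+3+11=22, FN=10+12+4=26 → 142/190 = 0.74737
  D: TP=45, FP=12+2+4=18, FN=14+12+11=37 → 90/145 = 0.62069
Weighted-F1 score = Σ (supportᵢ/N)·F1 scoreᵢ with N=288: (56/288)·0.50450 + (53/288)·0.69231 + (97/288)·0.74737 + (82/288)·0.62069 = 0.6539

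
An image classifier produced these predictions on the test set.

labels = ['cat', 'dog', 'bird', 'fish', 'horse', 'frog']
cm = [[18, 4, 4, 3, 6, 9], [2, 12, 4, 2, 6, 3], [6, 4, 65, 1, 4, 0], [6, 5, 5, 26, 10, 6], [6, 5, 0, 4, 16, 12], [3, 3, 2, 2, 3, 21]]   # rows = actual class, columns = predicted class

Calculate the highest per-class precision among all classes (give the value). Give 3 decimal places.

Per-class precision (TP/(TP+FP)):
  cat: TP=18, FP=2+6+6+6+3=23 → 18/41 = 0.4390
  dog: TP=12, FP=4+4+5+5+3=21 → 12/33 = 0.3636
  bird: TP=65, FP=4+4+5+0+2=15 → 65/80 = 0.8125
  fish: TP=26, FP=3+2+1+4+2=12 → 26/38 = 0.6842
  horse: TP=16, FP=6+6+4+10+3=29 → 16/45 = 0.3556
  frog: TP=21, FP=9+3+0+6+12=30 → 21/51 = 0.4118
Highest is class 'bird' with precision = 0.813.

0.813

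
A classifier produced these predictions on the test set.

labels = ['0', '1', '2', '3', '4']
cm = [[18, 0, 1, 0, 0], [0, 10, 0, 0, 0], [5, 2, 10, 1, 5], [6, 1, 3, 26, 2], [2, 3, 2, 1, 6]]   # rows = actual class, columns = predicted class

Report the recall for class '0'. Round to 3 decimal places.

0.947

One-vs-rest for '0': TP = diagonal; FP = other classes predicted '0'; FN = '0' predicted as other.
recall = TP/(TP+FN).
0: TP=18, FN=0+1+0+0=1 → 18/19 = 0.9474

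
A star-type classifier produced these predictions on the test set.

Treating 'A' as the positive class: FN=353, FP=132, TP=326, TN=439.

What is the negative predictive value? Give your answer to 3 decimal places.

0.554

NPV = TN/(TN+FN) = 439/(439+353) = 0.554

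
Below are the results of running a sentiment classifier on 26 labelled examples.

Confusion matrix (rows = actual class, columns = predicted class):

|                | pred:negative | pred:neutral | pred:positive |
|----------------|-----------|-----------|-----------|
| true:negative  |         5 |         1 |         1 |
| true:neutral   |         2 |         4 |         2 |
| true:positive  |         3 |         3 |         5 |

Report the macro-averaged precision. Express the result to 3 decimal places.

Per-class precision (TP/(TP+FP)):
  negative: TP=5, FP=2+3=5 → 5/10 = 0.5000
  neutral: TP=4, FP=1+3=4 → 4/8 = 0.5000
  positive: TP=5, FP=1+2=3 → 5/8 = 0.6250
Macro-precision = mean = (0.5000 + 0.5000 + 0.6250) / 3 = 0.542

0.542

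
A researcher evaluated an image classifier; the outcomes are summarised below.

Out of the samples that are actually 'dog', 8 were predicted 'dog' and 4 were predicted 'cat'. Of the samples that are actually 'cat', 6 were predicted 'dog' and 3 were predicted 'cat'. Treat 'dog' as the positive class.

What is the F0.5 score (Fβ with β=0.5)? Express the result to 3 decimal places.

0.588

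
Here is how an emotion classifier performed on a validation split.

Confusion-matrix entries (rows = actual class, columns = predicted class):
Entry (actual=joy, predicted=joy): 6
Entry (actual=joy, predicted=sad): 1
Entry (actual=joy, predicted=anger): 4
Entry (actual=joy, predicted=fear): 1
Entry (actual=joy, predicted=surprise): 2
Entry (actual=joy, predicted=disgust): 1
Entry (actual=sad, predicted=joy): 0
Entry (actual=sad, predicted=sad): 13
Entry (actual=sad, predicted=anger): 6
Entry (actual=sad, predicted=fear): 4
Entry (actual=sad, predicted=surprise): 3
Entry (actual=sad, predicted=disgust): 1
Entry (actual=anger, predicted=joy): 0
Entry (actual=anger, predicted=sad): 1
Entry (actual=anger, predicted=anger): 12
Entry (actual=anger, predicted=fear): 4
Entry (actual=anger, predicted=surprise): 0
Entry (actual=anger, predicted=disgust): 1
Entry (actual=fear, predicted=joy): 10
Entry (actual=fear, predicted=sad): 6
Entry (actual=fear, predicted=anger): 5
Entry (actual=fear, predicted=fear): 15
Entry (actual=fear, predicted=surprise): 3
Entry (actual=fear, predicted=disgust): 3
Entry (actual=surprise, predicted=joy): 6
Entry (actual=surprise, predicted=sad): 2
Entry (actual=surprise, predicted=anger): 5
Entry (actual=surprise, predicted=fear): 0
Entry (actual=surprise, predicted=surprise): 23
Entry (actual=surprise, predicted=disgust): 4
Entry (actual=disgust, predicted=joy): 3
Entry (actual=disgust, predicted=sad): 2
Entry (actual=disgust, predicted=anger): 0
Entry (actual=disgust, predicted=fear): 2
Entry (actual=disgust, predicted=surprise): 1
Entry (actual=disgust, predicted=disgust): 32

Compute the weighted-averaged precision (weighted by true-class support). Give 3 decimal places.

Per-class precision (TP/(TP+FP)):
  joy: TP=6, FP=0+0+10+6+3=19 → 6/25 = 0.2400
  sad: TP=13, FP=1+1+6+2+2=12 → 13/25 = 0.5200
  anger: TP=12, FP=4+6+5+5+0=20 → 12/32 = 0.3750
  fear: TP=15, FP=1+4+4+0+2=11 → 15/26 = 0.5769
  surprise: TP=23, FP=2+3+0+3+1=9 → 23/32 = 0.7188
  disgust: TP=32, FP=1+1+1+3+4=10 → 32/42 = 0.7619
Weighted-precision = Σ (supportᵢ/N)·precisionᵢ with N=182: (15/182)·0.2400 + (27/182)·0.5200 + (18/182)·0.3750 + (42/182)·0.5769 + (40/182)·0.7188 + (40/182)·0.7619 = 0.593

0.593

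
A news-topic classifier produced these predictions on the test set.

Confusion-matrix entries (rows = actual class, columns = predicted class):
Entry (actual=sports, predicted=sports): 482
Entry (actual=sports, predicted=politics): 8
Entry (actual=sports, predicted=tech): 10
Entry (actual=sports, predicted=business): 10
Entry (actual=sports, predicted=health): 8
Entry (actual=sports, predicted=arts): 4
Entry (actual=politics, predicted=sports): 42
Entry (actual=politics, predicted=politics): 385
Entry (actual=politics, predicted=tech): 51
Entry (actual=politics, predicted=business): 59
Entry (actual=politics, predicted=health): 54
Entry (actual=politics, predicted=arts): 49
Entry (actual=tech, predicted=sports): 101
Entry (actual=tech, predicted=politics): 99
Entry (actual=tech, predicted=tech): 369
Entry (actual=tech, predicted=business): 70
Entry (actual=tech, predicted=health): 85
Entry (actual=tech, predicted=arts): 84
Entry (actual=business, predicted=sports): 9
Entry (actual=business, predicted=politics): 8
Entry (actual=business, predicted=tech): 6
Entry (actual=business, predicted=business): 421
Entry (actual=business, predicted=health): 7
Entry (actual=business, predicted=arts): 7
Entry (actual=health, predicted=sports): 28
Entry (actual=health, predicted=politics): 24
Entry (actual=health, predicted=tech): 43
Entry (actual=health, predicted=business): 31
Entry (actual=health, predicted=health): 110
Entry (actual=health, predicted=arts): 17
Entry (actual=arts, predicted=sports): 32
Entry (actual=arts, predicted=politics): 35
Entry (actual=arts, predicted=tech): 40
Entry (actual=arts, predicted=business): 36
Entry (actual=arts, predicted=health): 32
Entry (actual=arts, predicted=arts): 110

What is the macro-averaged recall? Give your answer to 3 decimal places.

0.620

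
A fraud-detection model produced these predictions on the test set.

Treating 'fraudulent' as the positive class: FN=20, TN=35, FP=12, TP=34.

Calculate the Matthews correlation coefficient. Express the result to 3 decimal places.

0.375

MCC = (TP·TN − FP·FN) / √((TP+FP)(TP+FN)(TN+FP)(TN+FN))
Numerator = 34·35 − 12·20 = 950
Denominator = √(46·54·47·55) = √6421140 = 2533.9968
MCC = 950 / 2533.9968 = 0.375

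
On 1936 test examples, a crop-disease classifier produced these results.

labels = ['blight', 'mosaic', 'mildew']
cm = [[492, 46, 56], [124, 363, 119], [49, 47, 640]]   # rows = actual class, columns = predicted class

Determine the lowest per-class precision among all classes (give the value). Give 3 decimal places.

0.740

Per-class precision (TP/(TP+FP)):
  blight: TP=492, FP=124+49=173 → 492/665 = 0.7398
  mosaic: TP=363, FP=46+47=93 → 363/456 = 0.7961
  mildew: TP=640, FP=56+119=175 → 640/815 = 0.7853
Lowest is class 'blight' with precision = 0.740.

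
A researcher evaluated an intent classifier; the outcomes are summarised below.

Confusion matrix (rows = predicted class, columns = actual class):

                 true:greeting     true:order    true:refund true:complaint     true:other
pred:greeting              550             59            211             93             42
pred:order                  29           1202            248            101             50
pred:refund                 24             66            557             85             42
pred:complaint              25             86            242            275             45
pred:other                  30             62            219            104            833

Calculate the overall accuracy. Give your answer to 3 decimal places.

Accuracy = trace / total = (550+1202+557+275+833=3417) / 5280 = 3417/5280 = 0.647

0.647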